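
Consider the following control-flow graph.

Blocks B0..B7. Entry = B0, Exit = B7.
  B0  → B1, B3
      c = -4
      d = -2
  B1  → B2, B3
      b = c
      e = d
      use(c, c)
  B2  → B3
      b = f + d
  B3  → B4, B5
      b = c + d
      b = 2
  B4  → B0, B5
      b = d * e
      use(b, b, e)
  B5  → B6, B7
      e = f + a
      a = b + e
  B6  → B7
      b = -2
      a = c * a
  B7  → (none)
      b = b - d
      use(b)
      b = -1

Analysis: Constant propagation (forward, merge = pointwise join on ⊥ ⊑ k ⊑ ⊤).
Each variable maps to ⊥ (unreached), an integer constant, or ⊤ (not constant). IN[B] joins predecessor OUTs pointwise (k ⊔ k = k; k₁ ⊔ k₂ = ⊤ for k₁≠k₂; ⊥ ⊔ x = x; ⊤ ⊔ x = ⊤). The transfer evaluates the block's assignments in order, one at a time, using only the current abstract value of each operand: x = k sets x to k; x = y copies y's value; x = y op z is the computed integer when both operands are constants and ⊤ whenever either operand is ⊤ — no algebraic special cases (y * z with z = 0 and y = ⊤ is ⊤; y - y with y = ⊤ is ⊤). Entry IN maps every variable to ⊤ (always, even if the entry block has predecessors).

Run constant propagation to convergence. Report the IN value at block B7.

Answer: {a: ⊤, b: ⊤, c: -4, d: -2, e: ⊤, f: ⊤}

Trace:
Fixpoint table:
  B0:   IN=(all ⊤)   OUT={c:-4, d:-2; rest ⊤}
  B1:   IN={c:-4, d:-2; rest ⊤}   OUT={b:-4, c:-4, d:-2, e:-2; rest ⊤}
  B2:   IN={b:-4, c:-4, d:-2, e:-2; rest ⊤}   OUT={c:-4, d:-2, e:-2; rest ⊤}
  B3:   IN={c:-4, d:-2; rest ⊤}   OUT={b:2, c:-4, d:-2; rest ⊤}
  B4:   IN={b:2, c:-4, d:-2; rest ⊤}   OUT={c:-4, d:-2; rest ⊤}
  B5:   IN={c:-4, d:-2; rest ⊤}   OUT={c:-4, d:-2; rest ⊤}
  B6:   IN={c:-4, d:-2; rest ⊤}   OUT={b:-2, c:-4, d:-2; rest ⊤}
  B7:   IN={c:-4, d:-2; rest ⊤}   OUT={b:-1, c:-4, d:-2; rest ⊤}

Merge at B7: IN[B7] = OUT[B5] ⊔ OUT[B6] = {a: ⊤, b: ⊤, c: -4, d: -2, e: ⊤, f: ⊤}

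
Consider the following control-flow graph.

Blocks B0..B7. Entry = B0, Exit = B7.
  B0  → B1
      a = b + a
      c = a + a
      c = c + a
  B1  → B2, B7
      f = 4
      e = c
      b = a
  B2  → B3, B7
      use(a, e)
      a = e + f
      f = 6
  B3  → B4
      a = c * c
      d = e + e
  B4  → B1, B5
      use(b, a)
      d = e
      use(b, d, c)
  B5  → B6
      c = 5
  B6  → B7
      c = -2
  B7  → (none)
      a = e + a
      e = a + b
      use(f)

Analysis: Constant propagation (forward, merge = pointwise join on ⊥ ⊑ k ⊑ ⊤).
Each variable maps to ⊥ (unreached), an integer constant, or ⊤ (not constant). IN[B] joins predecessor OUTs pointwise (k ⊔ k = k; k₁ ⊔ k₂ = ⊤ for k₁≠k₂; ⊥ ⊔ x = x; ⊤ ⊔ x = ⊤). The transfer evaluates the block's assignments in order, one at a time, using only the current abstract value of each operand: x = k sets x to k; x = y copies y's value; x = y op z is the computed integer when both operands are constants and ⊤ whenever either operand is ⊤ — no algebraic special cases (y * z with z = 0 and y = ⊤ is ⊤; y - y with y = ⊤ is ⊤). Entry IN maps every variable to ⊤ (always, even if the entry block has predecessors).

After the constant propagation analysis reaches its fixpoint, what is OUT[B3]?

Converged values:
  B0:   IN=(all ⊤)   OUT=(all ⊤)
  B1:   IN=(all ⊤)   OUT={f:4; rest ⊤}
  B2:   IN={f:4; rest ⊤}   OUT={f:6; rest ⊤}
  B3:   IN={f:6; rest ⊤}   OUT={f:6; rest ⊤}
  B4:   IN={f:6; rest ⊤}   OUT={f:6; rest ⊤}
  B5:   IN={f:6; rest ⊤}   OUT={c:5, f:6; rest ⊤}
  B6:   IN={c:5, f:6; rest ⊤}   OUT={c:-2, f:6; rest ⊤}
  B7:   IN=(all ⊤)   OUT=(all ⊤)

Merge at B3: IN[B3] = OUT[B2] = {a: ⊤, b: ⊤, c: ⊤, d: ⊤, e: ⊤, f: 6}
Applying B3's transfer function to that IN value gives OUT[B3] (row B3 above).

Answer: {a: ⊤, b: ⊤, c: ⊤, d: ⊤, e: ⊤, f: 6}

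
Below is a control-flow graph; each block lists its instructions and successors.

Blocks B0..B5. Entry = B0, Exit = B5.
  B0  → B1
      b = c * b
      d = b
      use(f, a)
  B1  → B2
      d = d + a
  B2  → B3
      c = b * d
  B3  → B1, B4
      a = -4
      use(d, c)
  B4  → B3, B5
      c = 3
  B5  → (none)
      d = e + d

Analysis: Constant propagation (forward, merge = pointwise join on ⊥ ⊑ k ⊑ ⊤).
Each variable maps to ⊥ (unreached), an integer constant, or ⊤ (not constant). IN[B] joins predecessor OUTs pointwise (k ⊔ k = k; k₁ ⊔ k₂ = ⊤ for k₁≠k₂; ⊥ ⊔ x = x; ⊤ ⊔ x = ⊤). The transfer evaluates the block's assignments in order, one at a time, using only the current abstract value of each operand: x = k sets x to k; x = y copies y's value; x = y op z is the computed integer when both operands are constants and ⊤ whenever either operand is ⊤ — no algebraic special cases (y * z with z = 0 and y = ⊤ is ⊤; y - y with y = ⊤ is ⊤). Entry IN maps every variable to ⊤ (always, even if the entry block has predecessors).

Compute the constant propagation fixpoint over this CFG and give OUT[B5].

Fixpoint table:
  B0:  IN=(all ⊤)  OUT=(all ⊤)
  B1:  IN=(all ⊤)  OUT=(all ⊤)
  B2:  IN=(all ⊤)  OUT=(all ⊤)
  B3:  IN=(all ⊤)  OUT={a:-4; rest ⊤}
  B4:  IN={a:-4; rest ⊤}  OUT={a:-4, c:3; rest ⊤}
  B5:  IN={a:-4, c:3; rest ⊤}  OUT={a:-4, c:3; rest ⊤}

Merge at B5: IN[B5] = OUT[B4] = {a: -4, b: ⊤, c: 3, d: ⊤, e: ⊤, f: ⊤}
Applying B5's transfer function to that IN value gives OUT[B5] (row B5 above).

Answer: {a: -4, b: ⊤, c: 3, d: ⊤, e: ⊤, f: ⊤}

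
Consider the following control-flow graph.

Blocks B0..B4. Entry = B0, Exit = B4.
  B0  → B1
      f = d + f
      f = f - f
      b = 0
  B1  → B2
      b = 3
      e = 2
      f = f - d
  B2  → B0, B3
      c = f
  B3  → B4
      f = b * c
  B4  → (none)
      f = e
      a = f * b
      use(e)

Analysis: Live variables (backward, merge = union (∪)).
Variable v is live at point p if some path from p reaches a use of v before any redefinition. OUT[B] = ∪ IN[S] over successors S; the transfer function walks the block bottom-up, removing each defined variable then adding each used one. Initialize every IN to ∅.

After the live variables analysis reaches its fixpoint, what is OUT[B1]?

Answer: {b, d, e, f}

Trace:
Fixpoint table:
  B0:   IN={d, f}   OUT={d, f}
  B1:   IN={d, f}   OUT={b, d, e, f}
  B2:   IN={b, d, e, f}   OUT={b, c, d, e, f}
  B3:   IN={b, c, e}   OUT={b, e}
  B4:   IN={b, e}   OUT={}

Merge at B1: OUT[B1] = IN[B2] = {b, d, e, f}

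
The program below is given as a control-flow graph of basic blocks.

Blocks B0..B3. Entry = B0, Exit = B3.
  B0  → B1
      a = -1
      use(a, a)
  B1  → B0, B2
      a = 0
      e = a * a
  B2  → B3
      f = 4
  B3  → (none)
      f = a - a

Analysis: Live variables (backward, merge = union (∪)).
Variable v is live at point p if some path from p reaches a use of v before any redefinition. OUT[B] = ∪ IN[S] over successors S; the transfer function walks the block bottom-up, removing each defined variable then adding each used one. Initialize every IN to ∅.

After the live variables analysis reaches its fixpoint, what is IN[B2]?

Per-block solution:
  B0:  IN={}  OUT={}
  B1:  IN={}  OUT={a}
  B2:  IN={a}  OUT={a}
  B3:  IN={a}  OUT={}

Merge at B2: OUT[B2] = IN[B3] = {a}
Applying B2's transfer function to that OUT value gives IN[B2] (row B2 above).

Answer: {a}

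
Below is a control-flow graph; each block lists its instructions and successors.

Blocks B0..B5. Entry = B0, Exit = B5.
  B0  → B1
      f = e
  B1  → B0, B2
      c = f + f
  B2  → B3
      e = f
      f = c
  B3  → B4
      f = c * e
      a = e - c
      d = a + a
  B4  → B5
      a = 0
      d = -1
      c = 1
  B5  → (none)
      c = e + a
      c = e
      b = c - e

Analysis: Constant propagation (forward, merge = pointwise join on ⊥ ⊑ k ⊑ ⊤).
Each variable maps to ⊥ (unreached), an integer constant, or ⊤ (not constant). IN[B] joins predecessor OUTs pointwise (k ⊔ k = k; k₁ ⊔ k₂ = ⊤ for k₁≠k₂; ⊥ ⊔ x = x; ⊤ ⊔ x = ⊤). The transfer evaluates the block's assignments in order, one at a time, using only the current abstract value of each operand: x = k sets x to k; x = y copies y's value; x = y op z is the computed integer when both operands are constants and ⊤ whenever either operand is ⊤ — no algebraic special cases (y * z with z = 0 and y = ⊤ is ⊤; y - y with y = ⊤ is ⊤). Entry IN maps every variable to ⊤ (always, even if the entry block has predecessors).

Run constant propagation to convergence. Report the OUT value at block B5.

Answer: {a: 0, b: ⊤, c: ⊤, d: -1, e: ⊤, f: ⊤}

Trace:
Per-block solution:
  B0: | IN=(all ⊤) | OUT=(all ⊤)
  B1: | IN=(all ⊤) | OUT=(all ⊤)
  B2: | IN=(all ⊤) | OUT=(all ⊤)
  B3: | IN=(all ⊤) | OUT=(all ⊤)
  B4: | IN=(all ⊤) | OUT={a:0, c:1, d:-1; rest ⊤}
  B5: | IN={a:0, c:1, d:-1; rest ⊤} | OUT={a:0, d:-1; rest ⊤}

Merge at B5: IN[B5] = OUT[B4] = {a: 0, b: ⊤, c: 1, d: -1, e: ⊤, f: ⊤}
Applying B5's transfer function to that IN value gives OUT[B5] (row B5 above).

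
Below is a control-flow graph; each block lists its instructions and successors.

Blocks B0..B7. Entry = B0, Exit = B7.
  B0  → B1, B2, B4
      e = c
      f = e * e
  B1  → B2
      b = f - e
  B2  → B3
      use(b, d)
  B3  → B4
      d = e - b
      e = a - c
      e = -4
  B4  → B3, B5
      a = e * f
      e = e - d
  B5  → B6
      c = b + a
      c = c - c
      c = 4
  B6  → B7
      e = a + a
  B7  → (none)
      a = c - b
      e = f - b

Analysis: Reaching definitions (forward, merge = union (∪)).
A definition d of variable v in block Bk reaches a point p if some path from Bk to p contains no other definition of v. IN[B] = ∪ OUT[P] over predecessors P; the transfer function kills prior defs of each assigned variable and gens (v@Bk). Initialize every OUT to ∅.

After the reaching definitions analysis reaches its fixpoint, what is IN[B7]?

Fixpoint table:
  B0: | IN={} | OUT={e@B0, f@B0}
  B1: | IN={e@B0, f@B0} | OUT={b@B1, e@B0, f@B0}
  B2: | IN={b@B1, e@B0, f@B0} | OUT={b@B1, e@B0, f@B0}
  B3: | IN={a@B4, b@B1, d@B3, e@B0, e@B4, f@B0} | OUT={a@B4, b@B1, d@B3, e@B3, f@B0}
  B4: | IN={a@B4, b@B1, d@B3, e@B0, e@B3, f@B0} | OUT={a@B4, b@B1, d@B3, e@B4, f@B0}
  B5: | IN={a@B4, b@B1, d@B3, e@B4, f@B0} | OUT={a@B4, b@B1, c@B5, d@B3, e@B4, f@B0}
  B6: | IN={a@B4, b@B1, c@B5, d@B3, e@B4, f@B0} | OUT={a@B4, b@B1, c@B5, d@B3, e@B6, f@B0}
  B7: | IN={a@B4, b@B1, c@B5, d@B3, e@B6, f@B0} | OUT={a@B7, b@B1, c@B5, d@B3, e@B7, f@B0}

Merge at B7: IN[B7] = OUT[B6] = {a@B4, b@B1, c@B5, d@B3, e@B6, f@B0}

Answer: {a@B4, b@B1, c@B5, d@B3, e@B6, f@B0}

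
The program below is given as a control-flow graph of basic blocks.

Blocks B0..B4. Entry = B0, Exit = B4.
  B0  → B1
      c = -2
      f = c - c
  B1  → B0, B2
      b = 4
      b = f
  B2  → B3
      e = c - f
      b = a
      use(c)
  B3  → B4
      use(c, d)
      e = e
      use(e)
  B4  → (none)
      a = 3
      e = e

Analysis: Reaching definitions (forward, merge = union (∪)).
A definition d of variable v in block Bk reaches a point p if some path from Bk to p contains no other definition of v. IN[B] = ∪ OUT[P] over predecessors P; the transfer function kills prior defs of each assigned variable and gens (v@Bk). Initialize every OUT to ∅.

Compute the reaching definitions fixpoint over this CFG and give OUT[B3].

Per-block solution:
  B0:  IN={b@B1, c@B0, f@B0}  OUT={b@B1, c@B0, f@B0}
  B1:  IN={b@B1, c@B0, f@B0}  OUT={b@B1, c@B0, f@B0}
  B2:  IN={b@B1, c@B0, f@B0}  OUT={b@B2, c@B0, e@B2, f@B0}
  B3:  IN={b@B2, c@B0, e@B2, f@B0}  OUT={b@B2, c@B0, e@B3, f@B0}
  B4:  IN={b@B2, c@B0, e@B3, f@B0}  OUT={a@B4, b@B2, c@B0, e@B4, f@B0}

Merge at B3: IN[B3] = OUT[B2] = {b@B2, c@B0, e@B2, f@B0}
Applying B3's transfer function to that IN value gives OUT[B3] (row B3 above).

Answer: {b@B2, c@B0, e@B3, f@B0}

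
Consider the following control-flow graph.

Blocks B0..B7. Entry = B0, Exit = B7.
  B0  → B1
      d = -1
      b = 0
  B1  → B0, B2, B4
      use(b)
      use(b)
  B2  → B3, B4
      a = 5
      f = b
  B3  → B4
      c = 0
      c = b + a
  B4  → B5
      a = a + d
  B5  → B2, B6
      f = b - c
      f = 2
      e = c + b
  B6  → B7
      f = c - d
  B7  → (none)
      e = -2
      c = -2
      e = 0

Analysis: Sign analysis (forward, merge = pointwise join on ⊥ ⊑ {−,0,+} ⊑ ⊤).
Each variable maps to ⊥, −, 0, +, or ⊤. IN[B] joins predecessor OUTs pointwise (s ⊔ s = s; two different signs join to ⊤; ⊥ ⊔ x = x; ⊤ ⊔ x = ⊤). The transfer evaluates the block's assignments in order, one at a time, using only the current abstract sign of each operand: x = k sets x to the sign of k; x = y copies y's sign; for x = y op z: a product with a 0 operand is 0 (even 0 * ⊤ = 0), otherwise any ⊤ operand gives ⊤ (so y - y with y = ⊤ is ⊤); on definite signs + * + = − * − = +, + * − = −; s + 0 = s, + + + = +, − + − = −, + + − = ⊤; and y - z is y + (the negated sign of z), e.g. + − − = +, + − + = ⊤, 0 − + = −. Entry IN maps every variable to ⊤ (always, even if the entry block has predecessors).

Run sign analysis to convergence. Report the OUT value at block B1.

Per-block solution:
  B0:  IN=(all ⊤)  OUT={b:0, d:-; rest ⊤}
  B1:  IN={b:0, d:-; rest ⊤}  OUT={b:0, d:-; rest ⊤}
  B2:  IN={b:0, d:-; rest ⊤}  OUT={a:+, b:0, d:-, f:0; rest ⊤}
  B3:  IN={a:+, b:0, d:-, f:0; rest ⊤}  OUT={a:+, b:0, c:+, d:-, f:0; rest ⊤}
  B4:  IN={b:0, d:-; rest ⊤}  OUT={b:0, d:-; rest ⊤}
  B5:  IN={b:0, d:-; rest ⊤}  OUT={b:0, d:-, f:+; rest ⊤}
  B6:  IN={b:0, d:-, f:+; rest ⊤}  OUT={b:0, d:-; rest ⊤}
  B7:  IN={b:0, d:-; rest ⊤}  OUT={b:0, c:-, d:-, e:0; rest ⊤}

Merge at B1: IN[B1] = OUT[B0] = {a: ⊤, b: 0, c: ⊤, d: -, e: ⊤, f: ⊤}
Applying B1's transfer function to that IN value gives OUT[B1] (row B1 above).

Answer: {a: ⊤, b: 0, c: ⊤, d: -, e: ⊤, f: ⊤}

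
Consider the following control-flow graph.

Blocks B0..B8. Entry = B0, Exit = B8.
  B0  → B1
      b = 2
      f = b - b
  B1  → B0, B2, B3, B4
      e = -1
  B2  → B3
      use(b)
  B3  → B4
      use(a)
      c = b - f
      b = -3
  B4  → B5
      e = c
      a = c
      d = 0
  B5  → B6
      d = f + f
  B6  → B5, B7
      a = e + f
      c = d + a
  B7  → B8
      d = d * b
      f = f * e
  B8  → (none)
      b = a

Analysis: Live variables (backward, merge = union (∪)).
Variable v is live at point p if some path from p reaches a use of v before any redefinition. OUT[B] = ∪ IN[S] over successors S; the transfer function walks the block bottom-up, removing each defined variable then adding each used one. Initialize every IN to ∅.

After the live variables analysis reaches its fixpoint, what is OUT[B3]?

Per-block solution:
  B0:  IN={a, c}  OUT={a, b, c, f}
  B1:  IN={a, b, c, f}  OUT={a, b, c, f}
  B2:  IN={a, b, f}  OUT={a, b, f}
  B3:  IN={a, b, f}  OUT={b, c, f}
  B4:  IN={b, c, f}  OUT={b, e, f}
  B5:  IN={b, e, f}  OUT={b, d, e, f}
  B6:  IN={b, d, e, f}  OUT={a, b, d, e, f}
  B7:  IN={a, b, d, e, f}  OUT={a}
  B8:  IN={a}  OUT={}

Merge at B3: OUT[B3] = IN[B4] = {b, c, f}

Answer: {b, c, f}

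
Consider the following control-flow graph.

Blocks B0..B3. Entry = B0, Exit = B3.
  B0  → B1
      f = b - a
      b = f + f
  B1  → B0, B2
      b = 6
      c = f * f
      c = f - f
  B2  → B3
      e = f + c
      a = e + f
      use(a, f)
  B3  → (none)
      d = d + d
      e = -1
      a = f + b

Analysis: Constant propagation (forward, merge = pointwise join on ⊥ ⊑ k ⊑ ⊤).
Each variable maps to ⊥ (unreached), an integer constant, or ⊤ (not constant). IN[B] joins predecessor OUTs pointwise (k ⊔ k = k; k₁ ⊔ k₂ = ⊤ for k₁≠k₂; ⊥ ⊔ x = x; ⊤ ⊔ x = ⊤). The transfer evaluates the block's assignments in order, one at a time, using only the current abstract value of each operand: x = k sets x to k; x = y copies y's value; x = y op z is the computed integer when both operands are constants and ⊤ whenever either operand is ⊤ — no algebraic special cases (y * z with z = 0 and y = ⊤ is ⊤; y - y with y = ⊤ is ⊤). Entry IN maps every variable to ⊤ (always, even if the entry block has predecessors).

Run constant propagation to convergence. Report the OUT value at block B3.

Answer: {a: ⊤, b: 6, c: ⊤, d: ⊤, e: -1, f: ⊤}

Trace:
Per-block solution:
  B0: | IN=(all ⊤) | OUT=(all ⊤)
  B1: | IN=(all ⊤) | OUT={b:6; rest ⊤}
  B2: | IN={b:6; rest ⊤} | OUT={b:6; rest ⊤}
  B3: | IN={b:6; rest ⊤} | OUT={b:6, e:-1; rest ⊤}

Merge at B3: IN[B3] = OUT[B2] = {a: ⊤, b: 6, c: ⊤, d: ⊤, e: ⊤, f: ⊤}
Applying B3's transfer function to that IN value gives OUT[B3] (row B3 above).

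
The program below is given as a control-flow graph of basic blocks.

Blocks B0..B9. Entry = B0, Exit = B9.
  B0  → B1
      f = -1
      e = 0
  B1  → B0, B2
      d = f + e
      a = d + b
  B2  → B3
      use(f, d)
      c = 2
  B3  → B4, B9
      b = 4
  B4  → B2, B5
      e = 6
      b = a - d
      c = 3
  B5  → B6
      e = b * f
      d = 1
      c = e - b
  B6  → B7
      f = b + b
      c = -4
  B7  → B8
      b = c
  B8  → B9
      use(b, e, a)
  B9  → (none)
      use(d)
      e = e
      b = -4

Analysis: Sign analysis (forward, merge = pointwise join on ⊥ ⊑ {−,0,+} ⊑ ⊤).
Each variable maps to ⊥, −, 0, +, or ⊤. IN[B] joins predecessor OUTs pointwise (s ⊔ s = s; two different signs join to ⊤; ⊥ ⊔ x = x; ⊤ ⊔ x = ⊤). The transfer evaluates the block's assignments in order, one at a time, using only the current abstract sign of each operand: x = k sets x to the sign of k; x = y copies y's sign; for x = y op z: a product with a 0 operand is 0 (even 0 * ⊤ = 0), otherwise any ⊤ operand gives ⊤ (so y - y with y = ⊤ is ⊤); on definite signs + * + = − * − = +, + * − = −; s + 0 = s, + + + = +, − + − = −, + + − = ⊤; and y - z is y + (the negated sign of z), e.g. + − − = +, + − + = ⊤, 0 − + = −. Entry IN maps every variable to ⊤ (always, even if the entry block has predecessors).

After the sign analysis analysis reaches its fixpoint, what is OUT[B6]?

Answer: {a: ⊤, b: ⊤, c: -, d: +, e: ⊤, f: ⊤}

Trace:
Per-block solution:
  B0:   IN=(all ⊤)   OUT={e:0, f:-; rest ⊤}
  B1:   IN={e:0, f:-; rest ⊤}   OUT={d:-, e:0, f:-; rest ⊤}
  B2:   IN={d:-, f:-; rest ⊤}   OUT={c:+, d:-, f:-; rest ⊤}
  B3:   IN={c:+, d:-, f:-; rest ⊤}   OUT={b:+, c:+, d:-, f:-; rest ⊤}
  B4:   IN={b:+, c:+, d:-, f:-; rest ⊤}   OUT={c:+, d:-, e:+, f:-; rest ⊤}
  B5:   IN={c:+, d:-, e:+, f:-; rest ⊤}   OUT={d:+, f:-; rest ⊤}
  B6:   IN={d:+, f:-; rest ⊤}   OUT={c:-, d:+; rest ⊤}
  B7:   IN={c:-, d:+; rest ⊤}   OUT={b:-, c:-, d:+; rest ⊤}
  B8:   IN={b:-, c:-, d:+; rest ⊤}   OUT={b:-, c:-, d:+; rest ⊤}
  B9:   IN=(all ⊤)   OUT={b:-; rest ⊤}

Merge at B6: IN[B6] = OUT[B5] = {a: ⊤, b: ⊤, c: ⊤, d: +, e: ⊤, f: -}
Applying B6's transfer function to that IN value gives OUT[B6] (row B6 above).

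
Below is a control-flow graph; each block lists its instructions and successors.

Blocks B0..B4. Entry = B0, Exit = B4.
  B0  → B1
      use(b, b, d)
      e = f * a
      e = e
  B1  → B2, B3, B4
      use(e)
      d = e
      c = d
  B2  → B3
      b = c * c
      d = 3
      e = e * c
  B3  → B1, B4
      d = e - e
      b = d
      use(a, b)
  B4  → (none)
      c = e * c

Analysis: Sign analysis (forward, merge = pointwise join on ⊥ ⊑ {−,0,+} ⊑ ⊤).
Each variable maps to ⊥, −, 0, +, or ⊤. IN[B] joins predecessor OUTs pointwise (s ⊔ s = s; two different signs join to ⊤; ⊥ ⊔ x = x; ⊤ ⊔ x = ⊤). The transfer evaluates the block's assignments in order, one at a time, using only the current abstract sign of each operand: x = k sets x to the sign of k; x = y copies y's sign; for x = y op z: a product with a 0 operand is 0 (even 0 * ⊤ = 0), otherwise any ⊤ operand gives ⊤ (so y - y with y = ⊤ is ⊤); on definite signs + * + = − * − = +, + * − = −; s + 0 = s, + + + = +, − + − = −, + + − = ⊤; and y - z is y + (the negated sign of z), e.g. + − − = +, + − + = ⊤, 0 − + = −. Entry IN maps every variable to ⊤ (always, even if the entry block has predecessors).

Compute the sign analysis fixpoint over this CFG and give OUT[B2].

Per-block solution:
  B0:   IN=(all ⊤)   OUT=(all ⊤)
  B1:   IN=(all ⊤)   OUT=(all ⊤)
  B2:   IN=(all ⊤)   OUT={d:+; rest ⊤}
  B3:   IN=(all ⊤)   OUT=(all ⊤)
  B4:   IN=(all ⊤)   OUT=(all ⊤)

Merge at B2: IN[B2] = OUT[B1] = {a: ⊤, b: ⊤, c: ⊤, d: ⊤, e: ⊤, f: ⊤}
Applying B2's transfer function to that IN value gives OUT[B2] (row B2 above).

Answer: {a: ⊤, b: ⊤, c: ⊤, d: +, e: ⊤, f: ⊤}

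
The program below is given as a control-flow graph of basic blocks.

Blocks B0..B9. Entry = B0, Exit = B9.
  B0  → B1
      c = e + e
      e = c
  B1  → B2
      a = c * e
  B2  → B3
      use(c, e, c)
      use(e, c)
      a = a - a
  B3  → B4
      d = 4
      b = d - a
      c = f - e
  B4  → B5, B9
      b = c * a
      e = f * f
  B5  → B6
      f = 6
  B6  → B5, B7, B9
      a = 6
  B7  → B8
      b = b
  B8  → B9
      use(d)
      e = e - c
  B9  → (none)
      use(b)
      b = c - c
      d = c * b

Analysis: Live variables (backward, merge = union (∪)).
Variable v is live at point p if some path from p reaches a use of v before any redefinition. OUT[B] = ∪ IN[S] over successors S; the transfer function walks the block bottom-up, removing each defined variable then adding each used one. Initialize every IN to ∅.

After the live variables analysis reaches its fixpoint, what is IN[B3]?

Fixpoint table:
  B0: | IN={e, f} | OUT={c, e, f}
  B1: | IN={c, e, f} | OUT={a, c, e, f}
  B2: | IN={a, c, e, f} | OUT={a, e, f}
  B3: | IN={a, e, f} | OUT={a, c, d, f}
  B4: | IN={a, c, d, f} | OUT={b, c, d, e}
  B5: | IN={b, c, d, e} | OUT={b, c, d, e}
  B6: | IN={b, c, d, e} | OUT={b, c, d, e}
  B7: | IN={b, c, d, e} | OUT={b, c, d, e}
  B8: | IN={b, c, d, e} | OUT={b, c}
  B9: | IN={b, c} | OUT={}

Merge at B3: OUT[B3] = IN[B4] = {a, c, d, f}
Applying B3's transfer function to that OUT value gives IN[B3] (row B3 above).

Answer: {a, e, f}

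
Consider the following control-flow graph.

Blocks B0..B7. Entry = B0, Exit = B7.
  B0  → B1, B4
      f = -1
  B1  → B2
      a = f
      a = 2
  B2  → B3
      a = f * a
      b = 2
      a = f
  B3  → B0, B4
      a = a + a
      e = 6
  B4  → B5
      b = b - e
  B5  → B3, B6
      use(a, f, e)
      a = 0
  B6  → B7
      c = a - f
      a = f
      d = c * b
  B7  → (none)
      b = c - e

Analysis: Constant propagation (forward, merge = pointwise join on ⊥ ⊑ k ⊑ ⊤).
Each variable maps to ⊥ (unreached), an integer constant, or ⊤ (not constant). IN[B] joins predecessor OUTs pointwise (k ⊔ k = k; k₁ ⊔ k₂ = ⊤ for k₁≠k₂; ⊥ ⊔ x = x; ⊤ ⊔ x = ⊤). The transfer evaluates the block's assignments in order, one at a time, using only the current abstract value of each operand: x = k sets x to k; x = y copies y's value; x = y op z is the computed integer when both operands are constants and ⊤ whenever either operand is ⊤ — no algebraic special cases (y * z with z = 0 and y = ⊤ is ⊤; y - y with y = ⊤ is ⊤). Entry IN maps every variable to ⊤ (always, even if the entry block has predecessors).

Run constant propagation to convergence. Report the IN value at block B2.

Fixpoint table:
  B0:  IN=(all ⊤)  OUT={f:-1; rest ⊤}
  B1:  IN={f:-1; rest ⊤}  OUT={a:2, f:-1; rest ⊤}
  B2:  IN={a:2, f:-1; rest ⊤}  OUT={a:-1, b:2, f:-1; rest ⊤}
  B3:  IN={f:-1; rest ⊤}  OUT={e:6, f:-1; rest ⊤}
  B4:  IN={f:-1; rest ⊤}  OUT={f:-1; rest ⊤}
  B5:  IN={f:-1; rest ⊤}  OUT={a:0, f:-1; rest ⊤}
  B6:  IN={a:0, f:-1; rest ⊤}  OUT={a:-1, c:1, f:-1; rest ⊤}
  B7:  IN={a:-1, c:1, f:-1; rest ⊤}  OUT={a:-1, c:1, f:-1; rest ⊤}

Merge at B2: IN[B2] = OUT[B1] = {a: 2, b: ⊤, c: ⊤, d: ⊤, e: ⊤, f: -1}

Answer: {a: 2, b: ⊤, c: ⊤, d: ⊤, e: ⊤, f: -1}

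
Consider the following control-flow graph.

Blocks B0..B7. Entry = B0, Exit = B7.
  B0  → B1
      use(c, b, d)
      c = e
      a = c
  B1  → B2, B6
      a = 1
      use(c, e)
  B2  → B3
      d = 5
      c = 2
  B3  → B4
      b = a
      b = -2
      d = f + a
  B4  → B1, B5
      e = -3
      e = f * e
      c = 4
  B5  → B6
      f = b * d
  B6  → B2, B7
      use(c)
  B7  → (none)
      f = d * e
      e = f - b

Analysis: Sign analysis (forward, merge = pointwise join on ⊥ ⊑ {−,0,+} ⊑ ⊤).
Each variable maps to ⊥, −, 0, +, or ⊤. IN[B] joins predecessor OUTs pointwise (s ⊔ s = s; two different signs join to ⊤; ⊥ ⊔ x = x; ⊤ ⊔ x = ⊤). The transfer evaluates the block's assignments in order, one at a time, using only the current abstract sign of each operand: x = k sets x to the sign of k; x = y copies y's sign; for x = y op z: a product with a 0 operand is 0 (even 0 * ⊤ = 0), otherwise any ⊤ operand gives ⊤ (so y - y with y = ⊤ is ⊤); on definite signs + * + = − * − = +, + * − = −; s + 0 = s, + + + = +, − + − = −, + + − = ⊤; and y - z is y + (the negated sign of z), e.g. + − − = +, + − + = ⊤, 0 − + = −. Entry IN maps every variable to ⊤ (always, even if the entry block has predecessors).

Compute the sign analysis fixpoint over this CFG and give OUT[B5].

Answer: {a: +, b: -, c: +, d: ⊤, e: ⊤, f: ⊤}

Working:
Converged values:
  B0: | IN=(all ⊤) | OUT=(all ⊤)
  B1: | IN=(all ⊤) | OUT={a:+; rest ⊤}
  B2: | IN={a:+; rest ⊤} | OUT={a:+, c:+, d:+; rest ⊤}
  B3: | IN={a:+, c:+, d:+; rest ⊤} | OUT={a:+, b:-, c:+; rest ⊤}
  B4: | IN={a:+, b:-, c:+; rest ⊤} | OUT={a:+, b:-, c:+; rest ⊤}
  B5: | IN={a:+, b:-, c:+; rest ⊤} | OUT={a:+, b:-, c:+; rest ⊤}
  B6: | IN={a:+; rest ⊤} | OUT={a:+; rest ⊤}
  B7: | IN={a:+; rest ⊤} | OUT={a:+; rest ⊤}

Merge at B5: IN[B5] = OUT[B4] = {a: +, b: -, c: +, d: ⊤, e: ⊤, f: ⊤}
Applying B5's transfer function to that IN value gives OUT[B5] (row B5 above).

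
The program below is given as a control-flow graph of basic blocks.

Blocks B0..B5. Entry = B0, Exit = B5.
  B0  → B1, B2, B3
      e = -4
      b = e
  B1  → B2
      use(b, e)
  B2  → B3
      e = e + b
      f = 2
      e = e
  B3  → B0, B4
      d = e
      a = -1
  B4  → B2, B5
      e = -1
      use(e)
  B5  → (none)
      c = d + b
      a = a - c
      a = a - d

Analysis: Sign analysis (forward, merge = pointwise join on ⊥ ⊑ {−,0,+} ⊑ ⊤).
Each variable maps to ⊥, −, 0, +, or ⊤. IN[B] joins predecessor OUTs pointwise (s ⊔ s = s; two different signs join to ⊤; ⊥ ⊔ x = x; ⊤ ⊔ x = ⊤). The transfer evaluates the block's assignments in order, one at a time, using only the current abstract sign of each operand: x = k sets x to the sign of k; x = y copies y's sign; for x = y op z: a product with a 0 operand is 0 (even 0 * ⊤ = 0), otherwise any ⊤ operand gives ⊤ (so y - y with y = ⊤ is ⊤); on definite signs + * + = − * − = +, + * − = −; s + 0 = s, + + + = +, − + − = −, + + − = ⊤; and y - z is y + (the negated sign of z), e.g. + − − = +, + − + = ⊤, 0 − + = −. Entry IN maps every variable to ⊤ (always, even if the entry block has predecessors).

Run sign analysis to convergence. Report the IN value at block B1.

Answer: {a: ⊤, b: -, c: ⊤, d: ⊤, e: -, f: ⊤}

Derivation:
Fixpoint table:
  B0:  IN=(all ⊤)  OUT={b:-, e:-; rest ⊤}
  B1:  IN={b:-, e:-; rest ⊤}  OUT={b:-, e:-; rest ⊤}
  B2:  IN={b:-, e:-; rest ⊤}  OUT={b:-, e:-, f:+; rest ⊤}
  B3:  IN={b:-, e:-; rest ⊤}  OUT={a:-, b:-, d:-, e:-; rest ⊤}
  B4:  IN={a:-, b:-, d:-, e:-; rest ⊤}  OUT={a:-, b:-, d:-, e:-; rest ⊤}
  B5:  IN={a:-, b:-, d:-, e:-; rest ⊤}  OUT={b:-, c:-, d:-, e:-; rest ⊤}

Merge at B1: IN[B1] = OUT[B0] = {a: ⊤, b: -, c: ⊤, d: ⊤, e: -, f: ⊤}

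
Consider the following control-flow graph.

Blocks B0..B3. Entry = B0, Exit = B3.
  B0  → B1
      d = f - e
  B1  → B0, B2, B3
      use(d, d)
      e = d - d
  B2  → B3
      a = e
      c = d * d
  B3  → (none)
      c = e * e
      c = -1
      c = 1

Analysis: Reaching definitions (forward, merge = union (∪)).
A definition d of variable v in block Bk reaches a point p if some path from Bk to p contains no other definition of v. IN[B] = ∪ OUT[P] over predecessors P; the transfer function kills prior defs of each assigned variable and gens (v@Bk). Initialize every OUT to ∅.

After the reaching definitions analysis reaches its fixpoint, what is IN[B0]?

Fixpoint table:
  B0:  IN={d@B0, e@B1}  OUT={d@B0, e@B1}
  B1:  IN={d@B0, e@B1}  OUT={d@B0, e@B1}
  B2:  IN={d@B0, e@B1}  OUT={a@B2, c@B2, d@B0, e@B1}
  B3:  IN={a@B2, c@B2, d@B0, e@B1}  OUT={a@B2, c@B3, d@B0, e@B1}

Merge at B0 (entry node, so the boundary value {} is joined with the incoming edge(s)): IN[B0] = {} ⊔ OUT[B1] = {d@B0, e@B1}

Answer: {d@B0, e@B1}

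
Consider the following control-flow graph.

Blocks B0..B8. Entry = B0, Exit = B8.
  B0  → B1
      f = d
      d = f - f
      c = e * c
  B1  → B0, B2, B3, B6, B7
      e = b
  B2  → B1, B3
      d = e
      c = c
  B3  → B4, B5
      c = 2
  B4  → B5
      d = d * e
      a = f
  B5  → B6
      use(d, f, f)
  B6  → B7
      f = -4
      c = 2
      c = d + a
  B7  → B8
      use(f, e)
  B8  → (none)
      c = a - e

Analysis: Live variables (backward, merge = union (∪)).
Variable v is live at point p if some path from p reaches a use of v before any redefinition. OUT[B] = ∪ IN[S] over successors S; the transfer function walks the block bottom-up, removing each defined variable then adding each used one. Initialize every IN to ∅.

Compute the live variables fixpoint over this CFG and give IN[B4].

Per-block solution:
  B0:   IN={a, b, c, d, e}   OUT={a, b, c, d, f}
  B1:   IN={a, b, c, d, f}   OUT={a, b, c, d, e, f}
  B2:   IN={a, b, c, e, f}   OUT={a, b, c, d, e, f}
  B3:   IN={a, d, e, f}   OUT={a, d, e, f}
  B4:   IN={d, e, f}   OUT={a, d, e, f}
  B5:   IN={a, d, e, f}   OUT={a, d, e}
  B6:   IN={a, d, e}   OUT={a, e, f}
  B7:   IN={a, e, f}   OUT={a, e}
  B8:   IN={a, e}   OUT={}

Merge at B4: OUT[B4] = IN[B5] = {a, d, e, f}
Applying B4's transfer function to that OUT value gives IN[B4] (row B4 above).

Answer: {d, e, f}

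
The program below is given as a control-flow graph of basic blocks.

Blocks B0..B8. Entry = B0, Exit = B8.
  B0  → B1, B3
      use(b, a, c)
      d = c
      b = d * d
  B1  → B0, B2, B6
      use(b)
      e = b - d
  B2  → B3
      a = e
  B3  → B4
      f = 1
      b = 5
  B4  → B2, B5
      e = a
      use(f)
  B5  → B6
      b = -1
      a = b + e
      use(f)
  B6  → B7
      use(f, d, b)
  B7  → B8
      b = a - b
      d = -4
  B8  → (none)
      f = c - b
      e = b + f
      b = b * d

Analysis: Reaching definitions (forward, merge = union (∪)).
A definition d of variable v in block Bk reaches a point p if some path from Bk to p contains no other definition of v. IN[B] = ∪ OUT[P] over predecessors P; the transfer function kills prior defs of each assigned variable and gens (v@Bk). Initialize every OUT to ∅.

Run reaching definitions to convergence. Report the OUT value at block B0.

Answer: {b@B0, d@B0, e@B1}

Trace:
Converged values:
  B0:  IN={b@B0, d@B0, e@B1}  OUT={b@B0, d@B0, e@B1}
  B1:  IN={b@B0, d@B0, e@B1}  OUT={b@B0, d@B0, e@B1}
  B2:  IN={a@B2, b@B0, b@B3, d@B0, e@B1, e@B4, f@B3}  OUT={a@B2, b@B0, b@B3, d@B0, e@B1, e@B4, f@B3}
  B3:  IN={a@B2, b@B0, b@B3, d@B0, e@B1, e@B4, f@B3}  OUT={a@B2, b@B3, d@B0, e@B1, e@B4, f@B3}
  B4:  IN={a@B2, b@B3, d@B0, e@B1, e@B4, f@B3}  OUT={a@B2, b@B3, d@B0, e@B4, f@B3}
  B5:  IN={a@B2, b@B3, d@B0, e@B4, f@B3}  OUT={a@B5, b@B5, d@B0, e@B4, f@B3}
  B6:  IN={a@B5, b@B0, b@B5, d@B0, e@B1, e@B4, f@B3}  OUT={a@B5, b@B0, b@B5, d@B0, e@B1, e@B4, f@B3}
  B7:  IN={a@B5, b@B0, b@B5, d@B0, e@B1, e@B4, f@B3}  OUT={a@B5, b@B7, d@B7, e@B1, e@B4, f@B3}
  B8:  IN={a@B5, b@B7, d@B7, e@B1, e@B4, f@B3}  OUT={a@B5, b@B8, d@B7, e@B8, f@B8}

Merge at B0 (entry node, so the boundary value {} is joined with the incoming edge(s)): IN[B0] = {} ⊔ OUT[B1] = {b@B0, d@B0, e@B1}
Applying B0's transfer function to that IN value gives OUT[B0] (row B0 above).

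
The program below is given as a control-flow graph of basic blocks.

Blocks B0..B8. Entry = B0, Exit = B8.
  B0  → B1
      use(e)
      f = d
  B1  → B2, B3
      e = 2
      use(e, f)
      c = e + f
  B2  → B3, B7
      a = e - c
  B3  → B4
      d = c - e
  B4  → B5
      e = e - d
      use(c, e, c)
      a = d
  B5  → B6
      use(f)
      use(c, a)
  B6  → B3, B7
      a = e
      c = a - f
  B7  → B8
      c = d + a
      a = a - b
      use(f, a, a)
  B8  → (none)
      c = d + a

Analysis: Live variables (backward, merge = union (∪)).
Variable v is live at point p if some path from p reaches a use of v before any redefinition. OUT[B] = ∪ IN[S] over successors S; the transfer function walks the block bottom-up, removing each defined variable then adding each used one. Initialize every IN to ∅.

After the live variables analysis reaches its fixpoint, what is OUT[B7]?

Fixpoint table:
  B0:   IN={b, d, e}   OUT={b, d, f}
  B1:   IN={b, d, f}   OUT={b, c, d, e, f}
  B2:   IN={b, c, d, e, f}   OUT={a, b, c, d, e, f}
  B3:   IN={b, c, e, f}   OUT={b, c, d, e, f}
  B4:   IN={b, c, d, e, f}   OUT={a, b, c, d, e, f}
  B5:   IN={a, b, c, d, e, f}   OUT={b, d, e, f}
  B6:   IN={b, d, e, f}   OUT={a, b, c, d, e, f}
  B7:   IN={a, b, d, f}   OUT={a, d}
  B8:   IN={a, d}   OUT={}

Merge at B7: OUT[B7] = IN[B8] = {a, d}

Answer: {a, d}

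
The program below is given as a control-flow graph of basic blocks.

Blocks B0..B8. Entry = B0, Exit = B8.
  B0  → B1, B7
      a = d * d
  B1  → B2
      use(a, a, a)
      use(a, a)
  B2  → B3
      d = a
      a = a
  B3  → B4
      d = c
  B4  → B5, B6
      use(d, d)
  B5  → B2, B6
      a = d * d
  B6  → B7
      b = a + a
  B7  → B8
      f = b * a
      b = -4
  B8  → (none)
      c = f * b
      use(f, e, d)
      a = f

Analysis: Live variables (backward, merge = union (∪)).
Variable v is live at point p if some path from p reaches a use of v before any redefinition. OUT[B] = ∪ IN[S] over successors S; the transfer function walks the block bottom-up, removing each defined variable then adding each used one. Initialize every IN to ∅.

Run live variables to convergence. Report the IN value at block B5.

Converged values:
  B0:  IN={b, c, d, e}  OUT={a, b, c, d, e}
  B1:  IN={a, c, e}  OUT={a, c, e}
  B2:  IN={a, c, e}  OUT={a, c, e}
  B3:  IN={a, c, e}  OUT={a, c, d, e}
  B4:  IN={a, c, d, e}  OUT={a, c, d, e}
  B5:  IN={c, d, e}  OUT={a, c, d, e}
  B6:  IN={a, d, e}  OUT={a, b, d, e}
  B7:  IN={a, b, d, e}  OUT={b, d, e, f}
  B8:  IN={b, d, e, f}  OUT={}

Merge at B5: OUT[B5] = IN[B2] ⊔ IN[B6] = {a, c, d, e}
Applying B5's transfer function to that OUT value gives IN[B5] (row B5 above).

Answer: {c, d, e}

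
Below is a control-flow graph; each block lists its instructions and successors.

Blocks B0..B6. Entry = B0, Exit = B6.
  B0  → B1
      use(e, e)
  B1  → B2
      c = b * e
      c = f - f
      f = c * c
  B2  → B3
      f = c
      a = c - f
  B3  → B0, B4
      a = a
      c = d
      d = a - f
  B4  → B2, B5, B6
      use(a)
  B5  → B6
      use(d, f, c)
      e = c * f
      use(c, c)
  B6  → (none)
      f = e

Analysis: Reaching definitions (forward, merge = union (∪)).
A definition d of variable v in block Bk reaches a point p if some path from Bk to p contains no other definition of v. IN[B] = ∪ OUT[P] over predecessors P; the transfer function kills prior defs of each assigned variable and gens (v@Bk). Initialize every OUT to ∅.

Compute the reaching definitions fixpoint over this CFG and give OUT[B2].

Per-block solution:
  B0: | IN={a@B3, c@B3, d@B3, f@B2} | OUT={a@B3, c@B3, d@B3, f@B2}
  B1: | IN={a@B3, c@B3, d@B3, f@B2} | OUT={a@B3, c@B1, d@B3, f@B1}
  B2: | IN={a@B3, c@B1, c@B3, d@B3, f@B1, f@B2} | OUT={a@B2, c@B1, c@B3, d@B3, f@B2}
  B3: | IN={a@B2, c@B1, c@B3, d@B3, f@B2} | OUT={a@B3, c@B3, d@B3, f@B2}
  B4: | IN={a@B3, c@B3, d@B3, f@B2} | OUT={a@B3, c@B3, d@B3, f@B2}
  B5: | IN={a@B3, c@B3, d@B3, f@B2} | OUT={a@B3, c@B3, d@B3, e@B5, f@B2}
  B6: | IN={a@B3, c@B3, d@B3, e@B5, f@B2} | OUT={a@B3, c@B3, d@B3, e@B5, f@B6}

Merge at B2: IN[B2] = OUT[B1] ⊔ OUT[B4] = {a@B3, c@B1, c@B3, d@B3, f@B1, f@B2}
Applying B2's transfer function to that IN value gives OUT[B2] (row B2 above).

Answer: {a@B2, c@B1, c@B3, d@B3, f@B2}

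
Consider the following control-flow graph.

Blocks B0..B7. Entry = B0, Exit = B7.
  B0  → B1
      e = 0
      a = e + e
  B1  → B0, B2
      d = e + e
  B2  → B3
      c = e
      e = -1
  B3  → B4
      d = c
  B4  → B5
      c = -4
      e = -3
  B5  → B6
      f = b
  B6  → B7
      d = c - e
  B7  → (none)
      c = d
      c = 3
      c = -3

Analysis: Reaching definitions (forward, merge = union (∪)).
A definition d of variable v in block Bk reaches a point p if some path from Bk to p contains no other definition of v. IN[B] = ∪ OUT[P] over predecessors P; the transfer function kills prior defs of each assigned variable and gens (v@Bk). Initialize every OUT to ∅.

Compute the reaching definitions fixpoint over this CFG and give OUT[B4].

Answer: {a@B0, c@B4, d@B3, e@B4}

Derivation:
Converged values:
  B0:  IN={a@B0, d@B1, e@B0}  OUT={a@B0, d@B1, e@B0}
  B1:  IN={a@B0, d@B1, e@B0}  OUT={a@B0, d@B1, e@B0}
  B2:  IN={a@B0, d@B1, e@B0}  OUT={a@B0, c@B2, d@B1, e@B2}
  B3:  IN={a@B0, c@B2, d@B1, e@B2}  OUT={a@B0, c@B2, d@B3, e@B2}
  B4:  IN={a@B0, c@B2, d@B3, e@B2}  OUT={a@B0, c@B4, d@B3, e@B4}
  B5:  IN={a@B0, c@B4, d@B3, e@B4}  OUT={a@B0, c@B4, d@B3, e@B4, f@B5}
  B6:  IN={a@B0, c@B4, d@B3, e@B4, f@B5}  OUT={a@B0, c@B4, d@B6, e@B4, f@B5}
  B7:  IN={a@B0, c@B4, d@B6, e@B4, f@B5}  OUT={a@B0, c@B7, d@B6, e@B4, f@B5}

Merge at B4: IN[B4] = OUT[B3] = {a@B0, c@B2, d@B3, e@B2}
Applying B4's transfer function to that IN value gives OUT[B4] (row B4 above).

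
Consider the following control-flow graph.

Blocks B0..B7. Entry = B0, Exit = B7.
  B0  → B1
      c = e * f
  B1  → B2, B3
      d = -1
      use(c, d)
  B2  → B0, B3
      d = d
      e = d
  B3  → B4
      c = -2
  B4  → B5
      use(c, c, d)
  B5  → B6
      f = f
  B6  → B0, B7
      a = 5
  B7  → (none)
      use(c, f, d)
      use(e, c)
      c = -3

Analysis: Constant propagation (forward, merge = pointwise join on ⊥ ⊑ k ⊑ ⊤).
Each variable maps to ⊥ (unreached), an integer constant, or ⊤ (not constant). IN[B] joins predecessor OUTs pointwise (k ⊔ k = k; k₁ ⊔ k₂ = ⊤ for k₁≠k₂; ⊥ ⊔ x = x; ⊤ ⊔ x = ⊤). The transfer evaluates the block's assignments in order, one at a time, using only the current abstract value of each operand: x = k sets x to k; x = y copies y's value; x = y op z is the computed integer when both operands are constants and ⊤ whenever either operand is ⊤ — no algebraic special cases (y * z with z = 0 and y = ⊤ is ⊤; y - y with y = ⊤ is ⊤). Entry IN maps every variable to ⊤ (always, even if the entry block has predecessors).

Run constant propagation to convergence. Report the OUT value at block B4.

Fixpoint table:
  B0: | IN=(all ⊤) | OUT=(all ⊤)
  B1: | IN=(all ⊤) | OUT={d:-1; rest ⊤}
  B2: | IN={d:-1; rest ⊤} | OUT={d:-1, e:-1; rest ⊤}
  B3: | IN={d:-1; rest ⊤} | OUT={c:-2, d:-1; rest ⊤}
  B4: | IN={c:-2, d:-1; rest ⊤} | OUT={c:-2, d:-1; rest ⊤}
  B5: | IN={c:-2, d:-1; rest ⊤} | OUT={c:-2, d:-1; rest ⊤}
  B6: | IN={c:-2, d:-1; rest ⊤} | OUT={a:5, c:-2, d:-1; rest ⊤}
  B7: | IN={a:5, c:-2, d:-1; rest ⊤} | OUT={a:5, c:-3, d:-1; rest ⊤}

Merge at B4: IN[B4] = OUT[B3] = {a: ⊤, b: ⊤, c: -2, d: -1, e: ⊤, f: ⊤}
Applying B4's transfer function to that IN value gives OUT[B4] (row B4 above).

Answer: {a: ⊤, b: ⊤, c: -2, d: -1, e: ⊤, f: ⊤}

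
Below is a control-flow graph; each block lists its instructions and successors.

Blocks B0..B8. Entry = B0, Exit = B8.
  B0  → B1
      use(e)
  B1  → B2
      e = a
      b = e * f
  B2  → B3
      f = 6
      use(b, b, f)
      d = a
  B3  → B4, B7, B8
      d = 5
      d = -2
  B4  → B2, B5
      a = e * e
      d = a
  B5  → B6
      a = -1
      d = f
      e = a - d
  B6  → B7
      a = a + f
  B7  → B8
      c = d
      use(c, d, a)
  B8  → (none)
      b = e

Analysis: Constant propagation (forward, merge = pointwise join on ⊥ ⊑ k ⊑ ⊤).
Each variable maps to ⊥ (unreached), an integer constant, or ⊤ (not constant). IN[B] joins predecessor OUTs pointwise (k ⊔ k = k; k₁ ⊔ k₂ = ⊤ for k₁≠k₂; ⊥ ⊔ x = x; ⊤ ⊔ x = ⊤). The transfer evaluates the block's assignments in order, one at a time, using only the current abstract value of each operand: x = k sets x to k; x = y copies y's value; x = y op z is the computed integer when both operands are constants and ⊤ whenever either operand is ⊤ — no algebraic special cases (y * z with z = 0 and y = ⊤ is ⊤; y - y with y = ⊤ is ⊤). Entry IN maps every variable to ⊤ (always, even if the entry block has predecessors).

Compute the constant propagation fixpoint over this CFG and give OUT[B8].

Per-block solution:
  B0: | IN=(all ⊤) | OUT=(all ⊤)
  B1: | IN=(all ⊤) | OUT=(all ⊤)
  B2: | IN=(all ⊤) | OUT={f:6; rest ⊤}
  B3: | IN={f:6; rest ⊤} | OUT={d:-2, f:6; rest ⊤}
  B4: | IN={d:-2, f:6; rest ⊤} | OUT={f:6; rest ⊤}
  B5: | IN={f:6; rest ⊤} | OUT={a:-1, d:6, e:-7, f:6; rest ⊤}
  B6: | IN={a:-1, d:6, e:-7, f:6; rest ⊤} | OUT={a:5, d:6, e:-7, f:6; rest ⊤}
  B7: | IN={f:6; rest ⊤} | OUT={f:6; rest ⊤}
  B8: | IN={f:6; rest ⊤} | OUT={f:6; rest ⊤}

Merge at B8: IN[B8] = OUT[B3] ⊔ OUT[B7] = {a: ⊤, b: ⊤, c: ⊤, d: ⊤, e: ⊤, f: 6}
Applying B8's transfer function to that IN value gives OUT[B8] (row B8 above).

Answer: {a: ⊤, b: ⊤, c: ⊤, d: ⊤, e: ⊤, f: 6}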